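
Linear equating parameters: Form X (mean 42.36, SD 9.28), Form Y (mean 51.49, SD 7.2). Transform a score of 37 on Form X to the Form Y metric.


slope = SD_Y / SD_X = 7.2 / 9.28 ~ 0.7759
intercept = mean_Y - slope * mean_X = 51.49 - (7.2 / 9.28) * 42.36 ~ 18.6245
Y = slope * X + intercept. To avoid rounding drift from the rounded slope/intercept, evaluate the equivalent form Y = mean_Y + SD_Y * (X - mean_X) / SD_X at full precision:
Y = 51.49 + 7.2 * (37 - 42.36) / 9.28
Y = 51.49 - 7.2 * 5.36 / 9.28
Y = 51.49 - 38.592 / 9.28
Y = 51.49 - 4.1586
Y = 47.3314

47.3314


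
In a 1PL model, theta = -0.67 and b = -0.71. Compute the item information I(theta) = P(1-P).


P = 1/(1+exp(-(-0.67--0.71))) = 0.51
I = P*(1-P) = 0.51 * 0.49
I = 0.2499

0.2499


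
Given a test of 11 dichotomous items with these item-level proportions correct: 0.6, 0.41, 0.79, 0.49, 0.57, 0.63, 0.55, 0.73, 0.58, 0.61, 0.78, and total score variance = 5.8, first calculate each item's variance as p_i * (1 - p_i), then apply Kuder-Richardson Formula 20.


For each item, compute p_i * q_i:
  Item 1: 0.6 * 0.4 = 0.24
  Item 2: 0.41 * 0.59 = 0.2419
  Item 3: 0.79 * 0.21 = 0.1659
  Item 4: 0.49 * 0.51 = 0.2499
  Item 5: 0.57 * 0.43 = 0.2451
  Item 6: 0.63 * 0.37 = 0.2331
  Item 7: 0.55 * 0.45 = 0.2475
  Item 8: 0.73 * 0.27 = 0.1971
  Item 9: 0.58 * 0.42 = 0.2436
  Item 10: 0.61 * 0.39 = 0.2379
  Item 11: 0.78 * 0.22 = 0.1716
Sum(p_i * q_i) = 0.24 + 0.2419 + 0.1659 + 0.2499 + 0.2451 + 0.2331 + 0.2475 + 0.1971 + 0.2436 + 0.2379 + 0.1716 = 2.4736
KR-20 = (k/(k-1)) * (1 - Sum(p_i*q_i) / Var_total)
= (11/10) * (1 - 2.4736/5.8)
= 1.1 * 0.5735
KR-20 = 0.6309

0.6309


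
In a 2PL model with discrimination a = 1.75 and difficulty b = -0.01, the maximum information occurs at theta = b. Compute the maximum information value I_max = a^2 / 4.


For 2PL, max info at theta = b = -0.01
I_max = a^2 / 4 = 1.75^2 / 4
= 3.0625 / 4
I_max = 0.7656

0.7656


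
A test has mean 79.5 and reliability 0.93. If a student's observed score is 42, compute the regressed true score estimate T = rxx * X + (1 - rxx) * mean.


T_est = rxx * X + (1 - rxx) * mean
T_est = 0.93 * 42 + 0.07 * 79.5
T_est = 39.06 + 5.565
T_est = 44.625

44.625


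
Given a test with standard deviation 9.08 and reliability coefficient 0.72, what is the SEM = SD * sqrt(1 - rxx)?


SEM = SD * sqrt(1 - rxx)
SEM = 9.08 * sqrt(1 - 0.72)
SEM = 9.08 * sqrt(0.28) = 9.08 * 0.52915
SEM = 4.8047

4.8047


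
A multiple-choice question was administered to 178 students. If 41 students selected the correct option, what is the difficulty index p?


Item difficulty p = number correct / total examinees
p = 41 / 178
p = 0.2303

0.2303


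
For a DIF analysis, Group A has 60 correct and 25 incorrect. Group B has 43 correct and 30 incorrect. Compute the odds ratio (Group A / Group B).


Odds_A = 60/25 = 2.4
Odds_B = 43/30 = 1.4333
OR = Odds_A / Odds_B = 2.4 / 1.4333
Exactly, OR = (60 * 30) / (25 * 43) = 1800 / 1075
OR = 1.6744

1.6744


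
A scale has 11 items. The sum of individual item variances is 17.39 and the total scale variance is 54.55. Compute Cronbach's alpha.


alpha = (k/(k-1)) * (1 - sum(si^2)/s_total^2)
= (11/10) * (1 - 17.39/54.55)
alpha = 0.7493

0.7493


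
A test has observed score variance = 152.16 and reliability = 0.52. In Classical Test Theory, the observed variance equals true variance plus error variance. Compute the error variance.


var_true = rxx * var_obs = 0.52 * 152.16 = 79.1232
var_error = var_obs - var_true
var_error = 152.16 - 79.1232
var_error = 73.0368

73.0368


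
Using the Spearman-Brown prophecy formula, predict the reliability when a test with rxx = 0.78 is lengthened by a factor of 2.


r_new = (n * rxx) / (1 + (n-1) * rxx)
r_new = (2 * 0.78) / (1 + 1 * 0.78)
r_new = 1.56 / 1.78
r_new = 0.8764

0.8764


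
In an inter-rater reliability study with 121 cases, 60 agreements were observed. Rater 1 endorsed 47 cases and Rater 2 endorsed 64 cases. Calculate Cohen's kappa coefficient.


P_o = 60/121 = 0.495868
P_e = (47*64 + 74*57) / 14641 = 0.493546
kappa = (P_o - P_e) / (1 - P_e)
kappa = (0.495868 - 0.493546) / (1 - 0.493546)
kappa = 0.0046

0.0046


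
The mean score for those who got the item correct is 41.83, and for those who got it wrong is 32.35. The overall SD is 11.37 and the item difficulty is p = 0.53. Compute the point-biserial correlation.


q = 1 - p = 0.47
rpb = ((M1 - M0) / SD) * sqrt(p * q)
rpb = ((41.83 - 32.35) / 11.37) * sqrt(0.53 * 0.47)
rpb = 0.4161

0.4161


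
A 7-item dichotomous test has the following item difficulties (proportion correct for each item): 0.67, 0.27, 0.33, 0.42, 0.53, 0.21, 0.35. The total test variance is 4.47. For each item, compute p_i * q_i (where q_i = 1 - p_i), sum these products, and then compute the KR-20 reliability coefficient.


For each item, compute p_i * q_i:
  Item 1: 0.67 * 0.33 = 0.2211
  Item 2: 0.27 * 0.73 = 0.1971
  Item 3: 0.33 * 0.67 = 0.2211
  Item 4: 0.42 * 0.58 = 0.2436
  Item 5: 0.53 * 0.47 = 0.2491
  Item 6: 0.21 * 0.79 = 0.1659
  Item 7: 0.35 * 0.65 = 0.2275
Sum(p_i * q_i) = 0.2211 + 0.1971 + 0.2211 + 0.2436 + 0.2491 + 0.1659 + 0.2275 = 1.5254
KR-20 = (k/(k-1)) * (1 - Sum(p_i*q_i) / Var_total)
= (7/6) * (1 - 1.5254/4.47)
= 1.1667 * 0.6587
KR-20 = 0.7685

0.7685


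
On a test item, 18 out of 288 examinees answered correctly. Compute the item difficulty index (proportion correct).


Item difficulty p = number correct / total examinees
p = 18 / 288
p = 0.0625

0.0625


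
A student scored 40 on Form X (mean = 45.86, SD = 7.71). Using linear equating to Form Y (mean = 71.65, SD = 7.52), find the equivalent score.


slope = SD_Y / SD_X = 7.52 / 7.71 ~ 0.9754
intercept = mean_Y - slope * mean_X = 71.65 - (7.52 / 7.71) * 45.86 ~ 26.9201
Y = slope * X + intercept. To avoid rounding drift from the rounded slope/intercept, evaluate the equivalent form Y = mean_Y + SD_Y * (X - mean_X) / SD_X at full precision:
Y = 71.65 + 7.52 * (40 - 45.86) / 7.71
Y = 71.65 - 7.52 * 5.86 / 7.71
Y = 71.65 - 44.0672 / 7.71
Y = 71.65 - 5.7156
Y = 65.9344

65.9344


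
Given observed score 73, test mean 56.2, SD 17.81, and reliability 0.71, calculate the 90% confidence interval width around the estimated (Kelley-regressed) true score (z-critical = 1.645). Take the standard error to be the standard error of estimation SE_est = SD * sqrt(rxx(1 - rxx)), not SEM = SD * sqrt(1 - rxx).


True score estimate = 0.71*73 + 0.29*56.2 = 68.128
SE_est = SD * sqrt(rxx * (1 - rxx)) = 17.81 * sqrt(0.71 * 0.29) = 17.81 * sqrt(0.2059) = 8.081502
CI = T_est +/- z * SE_est, so width = 2 * z * SE_est = 2 * 1.645 * 8.081502
Width = 26.5881

26.5881


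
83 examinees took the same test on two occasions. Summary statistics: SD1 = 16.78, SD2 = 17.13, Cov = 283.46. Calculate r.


r = cov(X,Y) / (SD_X * SD_Y)
r = 283.46 / (16.78 * 17.13)
r = 283.46 / 287.4414
r = 0.9861

0.9861


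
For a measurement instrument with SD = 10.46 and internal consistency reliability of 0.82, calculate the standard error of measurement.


SEM = SD * sqrt(1 - rxx)
SEM = 10.46 * sqrt(1 - 0.82)
SEM = 10.46 * sqrt(0.18) = 10.46 * 0.424264
SEM = 4.4378

4.4378


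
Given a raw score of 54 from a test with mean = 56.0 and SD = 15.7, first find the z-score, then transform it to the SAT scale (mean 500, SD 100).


z = (X - mean) / SD = (54 - 56.0) / 15.7
z = -2.0 / 15.7
z = -0.1274
SAT-scale = SAT = 500 + 100z
Carry z at full precision (z = -2.0 / 15.7) into the conversion:
SAT-scale = 500 + 100 * (-2.0 / 15.7) = 500 + -200 / 15.7
SAT-scale = 500 + -12.7389
SAT-scale = 487.2611

487.2611


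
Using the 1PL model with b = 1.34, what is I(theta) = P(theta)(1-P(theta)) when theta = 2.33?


P = 1/(1+exp(-(2.33-1.34))) = 0.7291
I = P*(1-P) = 0.7291 * 0.2709
I = 0.1975

0.1975


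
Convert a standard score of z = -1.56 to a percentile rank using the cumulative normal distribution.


CDF(z) = 0.5 * (1 + erf(z/sqrt(2)))
erf(-1.1031) = -0.8812
CDF = 0.0594
Percentile rank = 0.0594 * 100 = 5.94

5.94


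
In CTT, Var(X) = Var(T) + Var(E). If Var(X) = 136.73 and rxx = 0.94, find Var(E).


var_true = rxx * var_obs = 0.94 * 136.73 = 128.5262
var_error = var_obs - var_true
var_error = 136.73 - 128.5262
var_error = 8.2038

8.2038


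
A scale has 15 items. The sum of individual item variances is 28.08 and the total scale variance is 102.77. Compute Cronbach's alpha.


alpha = (k/(k-1)) * (1 - sum(si^2)/s_total^2)
= (15/14) * (1 - 28.08/102.77)
alpha = 0.7787

0.7787


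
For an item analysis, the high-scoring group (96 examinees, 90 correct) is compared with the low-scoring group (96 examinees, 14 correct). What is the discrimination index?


p_upper = 90/96 = 0.9375
p_lower = 14/96 = 0.1458
D = 0.9375 - 0.1458 = 0.7917

0.7917


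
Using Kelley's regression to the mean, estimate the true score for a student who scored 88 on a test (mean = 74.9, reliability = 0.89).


T_est = rxx * X + (1 - rxx) * mean
T_est = 0.89 * 88 + 0.11 * 74.9
T_est = 78.32 + 8.239
T_est = 86.559

86.559


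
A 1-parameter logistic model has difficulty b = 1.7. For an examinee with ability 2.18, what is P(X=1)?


theta - b = 2.18 - 1.7 = 0.48
exp(-(theta - b)) = exp(-0.48) = 0.6188
P = 1 / (1 + 0.6188)
P = 0.6177

0.6177


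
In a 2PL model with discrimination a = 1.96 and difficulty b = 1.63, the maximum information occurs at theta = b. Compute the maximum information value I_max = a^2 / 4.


For 2PL, max info at theta = b = 1.63
I_max = a^2 / 4 = 1.96^2 / 4
= 3.8416 / 4
I_max = 0.9604

0.9604


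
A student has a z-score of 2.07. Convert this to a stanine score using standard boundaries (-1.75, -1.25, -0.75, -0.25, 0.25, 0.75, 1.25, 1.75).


Stanine boundaries: [-1.75, -1.25, -0.75, -0.25, 0.25, 0.75, 1.25, 1.75]
z = 2.07
Check each boundary:
  z >= -1.75 -> could be stanine 2
  z >= -1.25 -> could be stanine 3
  z >= -0.75 -> could be stanine 4
  z >= -0.25 -> could be stanine 5
  z >= 0.25 -> could be stanine 6
  z >= 0.75 -> could be stanine 7
  z >= 1.25 -> could be stanine 8
  z >= 1.75 -> could be stanine 9
Highest qualifying boundary gives stanine = 9

9


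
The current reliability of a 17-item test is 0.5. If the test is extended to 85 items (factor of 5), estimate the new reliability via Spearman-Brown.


r_new = (n * rxx) / (1 + (n-1) * rxx)
r_new = (5 * 0.5) / (1 + 4 * 0.5)
r_new = 2.5 / 3.0
r_new = 0.8333

0.8333


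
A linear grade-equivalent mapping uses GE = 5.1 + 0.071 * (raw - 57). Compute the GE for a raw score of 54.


raw - median = 54 - 57 = -3
slope * diff = 0.071 * -3 = -0.213
GE = 5.1 + -0.213
GE = 4.887

4.887


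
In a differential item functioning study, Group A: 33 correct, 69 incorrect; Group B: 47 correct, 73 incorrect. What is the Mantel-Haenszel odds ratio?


Odds_A = 33/69 = 0.4783
Odds_B = 47/73 = 0.6438
OR = Odds_A / Odds_B = 0.4783 / 0.6438
Exactly, OR = (33 * 73) / (69 * 47) = 2409 / 3243
OR = 0.7428

0.7428


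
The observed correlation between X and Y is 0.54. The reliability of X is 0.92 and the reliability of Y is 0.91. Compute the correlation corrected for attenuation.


r_corrected = rxy / sqrt(rxx * ryy)
= 0.54 / sqrt(0.92 * 0.91)
= 0.54 / sqrt(0.8372)
= 0.54 / 0.914986
r_corrected = 0.5902

0.5902


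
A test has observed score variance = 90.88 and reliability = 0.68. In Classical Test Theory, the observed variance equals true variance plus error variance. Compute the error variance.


var_true = rxx * var_obs = 0.68 * 90.88 = 61.7984
var_error = var_obs - var_true
var_error = 90.88 - 61.7984
var_error = 29.0816

29.0816


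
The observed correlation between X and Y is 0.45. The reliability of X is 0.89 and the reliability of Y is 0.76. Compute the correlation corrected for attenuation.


r_corrected = rxy / sqrt(rxx * ryy)
= 0.45 / sqrt(0.89 * 0.76)
= 0.45 / sqrt(0.6764)
= 0.45 / 0.822435
r_corrected = 0.5472

0.5472


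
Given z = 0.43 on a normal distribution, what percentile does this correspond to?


CDF(z) = 0.5 * (1 + erf(z/sqrt(2)))
erf(0.3041) = 0.3328
CDF = 0.6664
Percentile rank = 0.6664 * 100 = 66.64

66.64


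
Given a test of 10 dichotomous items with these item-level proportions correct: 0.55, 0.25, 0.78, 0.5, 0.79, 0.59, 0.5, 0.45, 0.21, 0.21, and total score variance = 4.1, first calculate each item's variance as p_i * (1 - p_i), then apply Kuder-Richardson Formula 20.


For each item, compute p_i * q_i:
  Item 1: 0.55 * 0.45 = 0.2475
  Item 2: 0.25 * 0.75 = 0.1875
  Item 3: 0.78 * 0.22 = 0.1716
  Item 4: 0.5 * 0.5 = 0.25
  Item 5: 0.79 * 0.21 = 0.1659
  Item 6: 0.59 * 0.41 = 0.2419
  Item 7: 0.5 * 0.5 = 0.25
  Item 8: 0.45 * 0.55 = 0.2475
  Item 9: 0.21 * 0.79 = 0.1659
  Item 10: 0.21 * 0.79 = 0.1659
Sum(p_i * q_i) = 0.2475 + 0.1875 + 0.1716 + 0.25 + 0.1659 + 0.2419 + 0.25 + 0.2475 + 0.1659 + 0.1659 = 2.0937
KR-20 = (k/(k-1)) * (1 - Sum(p_i*q_i) / Var_total)
= (10/9) * (1 - 2.0937/4.1)
= 1.1111 * 0.4893
KR-20 = 0.5437

0.5437


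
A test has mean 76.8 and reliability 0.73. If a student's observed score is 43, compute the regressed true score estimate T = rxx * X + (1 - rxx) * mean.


T_est = rxx * X + (1 - rxx) * mean
T_est = 0.73 * 43 + 0.27 * 76.8
T_est = 31.39 + 20.736
T_est = 52.126

52.126


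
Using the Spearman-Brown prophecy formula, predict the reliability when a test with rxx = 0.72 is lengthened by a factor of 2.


r_new = (n * rxx) / (1 + (n-1) * rxx)
r_new = (2 * 0.72) / (1 + 1 * 0.72)
r_new = 1.44 / 1.72
r_new = 0.8372

0.8372


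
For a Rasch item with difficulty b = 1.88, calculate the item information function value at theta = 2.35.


P = 1/(1+exp(-(2.35-1.88))) = 0.6154
I = P*(1-P) = 0.6154 * 0.3846
I = 0.2367

0.2367


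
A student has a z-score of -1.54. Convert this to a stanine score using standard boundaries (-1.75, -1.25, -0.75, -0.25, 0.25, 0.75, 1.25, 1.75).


Stanine boundaries: [-1.75, -1.25, -0.75, -0.25, 0.25, 0.75, 1.25, 1.75]
z = -1.54
Check each boundary:
  z >= -1.75 -> could be stanine 2
  z < -1.25
  z < -0.75
  z < -0.25
  z < 0.25
  z < 0.75
  z < 1.25
  z < 1.75
Highest qualifying boundary gives stanine = 2

2


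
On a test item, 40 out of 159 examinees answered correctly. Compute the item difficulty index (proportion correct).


Item difficulty p = number correct / total examinees
p = 40 / 159
p = 0.2516

0.2516


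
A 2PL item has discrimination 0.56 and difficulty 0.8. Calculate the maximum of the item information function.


For 2PL, max info at theta = b = 0.8
I_max = a^2 / 4 = 0.56^2 / 4
= 0.3136 / 4
I_max = 0.0784

0.0784


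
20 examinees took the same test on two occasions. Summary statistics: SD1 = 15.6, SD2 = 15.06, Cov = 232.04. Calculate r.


r = cov(X,Y) / (SD_X * SD_Y)
r = 232.04 / (15.6 * 15.06)
r = 232.04 / 234.936
r = 0.9877

0.9877


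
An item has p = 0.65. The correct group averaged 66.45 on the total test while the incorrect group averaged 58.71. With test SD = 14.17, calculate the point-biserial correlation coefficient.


q = 1 - p = 0.35
rpb = ((M1 - M0) / SD) * sqrt(p * q)
rpb = ((66.45 - 58.71) / 14.17) * sqrt(0.65 * 0.35)
rpb = 0.2605

0.2605


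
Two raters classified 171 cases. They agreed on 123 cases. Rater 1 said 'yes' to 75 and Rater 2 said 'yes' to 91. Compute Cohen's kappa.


P_o = 123/171 = 0.719298
P_e = (75*91 + 96*80) / 29241 = 0.49605
kappa = (P_o - P_e) / (1 - P_e)
kappa = (0.719298 - 0.49605) / (1 - 0.49605)
kappa = 0.443

0.443


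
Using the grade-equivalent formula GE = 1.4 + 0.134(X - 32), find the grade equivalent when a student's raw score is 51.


raw - median = 51 - 32 = 19
slope * diff = 0.134 * 19 = 2.546
GE = 1.4 + 2.546
GE = 3.946

3.946


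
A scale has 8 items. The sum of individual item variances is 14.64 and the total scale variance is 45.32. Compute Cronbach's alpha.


alpha = (k/(k-1)) * (1 - sum(si^2)/s_total^2)
= (8/7) * (1 - 14.64/45.32)
alpha = 0.7737

0.7737


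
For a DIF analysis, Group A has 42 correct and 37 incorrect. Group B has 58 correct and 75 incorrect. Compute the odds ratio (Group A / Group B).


Odds_A = 42/37 = 1.1351
Odds_B = 58/75 = 0.7733
OR = Odds_A / Odds_B = 1.1351 / 0.7733
Exactly, OR = (42 * 75) / (37 * 58) = 3150 / 2146
OR = 1.4678

1.4678


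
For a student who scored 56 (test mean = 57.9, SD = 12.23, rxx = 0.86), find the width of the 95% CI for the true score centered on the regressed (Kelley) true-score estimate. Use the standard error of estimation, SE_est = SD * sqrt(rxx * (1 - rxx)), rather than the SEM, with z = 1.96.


True score estimate = 0.86*56 + 0.14*57.9 = 56.266
SE_est = SD * sqrt(rxx * (1 - rxx)) = 12.23 * sqrt(0.86 * 0.14) = 12.23 * sqrt(0.1204) = 4.243651
CI = T_est +/- z * SE_est, so width = 2 * z * SE_est = 2 * 1.96 * 4.243651
Width = 16.6351

16.6351


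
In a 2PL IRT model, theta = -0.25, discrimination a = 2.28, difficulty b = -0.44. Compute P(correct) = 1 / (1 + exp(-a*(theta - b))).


a*(theta - b) = 2.28 * (-0.25 - -0.44) = 0.4332
exp(-0.4332) = 0.6484
P = 1 / (1 + 0.6484)
P = 0.6066

0.6066


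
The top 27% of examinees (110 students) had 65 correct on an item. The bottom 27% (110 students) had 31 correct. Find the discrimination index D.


p_upper = 65/110 = 0.5909
p_lower = 31/110 = 0.2818
D = 0.5909 - 0.2818 = 0.3091

0.3091


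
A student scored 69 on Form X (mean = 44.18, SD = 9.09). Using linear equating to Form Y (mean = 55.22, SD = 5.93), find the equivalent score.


slope = SD_Y / SD_X = 5.93 / 9.09 ~ 0.6524
intercept = mean_Y - slope * mean_X = 55.22 - (5.93 / 9.09) * 44.18 ~ 26.3985
Y = slope * X + intercept. To avoid rounding drift from the rounded slope/intercept, evaluate the equivalent form Y = mean_Y + SD_Y * (X - mean_X) / SD_X at full precision:
Y = 55.22 + 5.93 * (69 - 44.18) / 9.09
Y = 55.22 + 5.93 * 24.82 / 9.09
Y = 55.22 + 147.1826 / 9.09
Y = 55.22 + 16.1917
Y = 71.4117

71.4117


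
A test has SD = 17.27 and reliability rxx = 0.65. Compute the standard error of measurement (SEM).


SEM = SD * sqrt(1 - rxx)
SEM = 17.27 * sqrt(1 - 0.65)
SEM = 17.27 * sqrt(0.35) = 17.27 * 0.591608
SEM = 10.2171

10.2171


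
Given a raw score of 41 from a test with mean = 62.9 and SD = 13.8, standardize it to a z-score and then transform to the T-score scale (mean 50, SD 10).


z = (X - mean) / SD = (41 - 62.9) / 13.8
z = -21.9 / 13.8
z = -1.587
T-score = T = 50 + 10z
Carry z at full precision (z = -21.9 / 13.8) into the conversion:
T-score = 50 + 10 * (-21.9 / 13.8) = 50 + -219 / 13.8
T-score = 50 + -15.8696
T-score = 34.1304

34.1304


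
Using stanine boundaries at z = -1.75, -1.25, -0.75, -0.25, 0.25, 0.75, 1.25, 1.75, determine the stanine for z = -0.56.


Stanine boundaries: [-1.75, -1.25, -0.75, -0.25, 0.25, 0.75, 1.25, 1.75]
z = -0.56
Check each boundary:
  z >= -1.75 -> could be stanine 2
  z >= -1.25 -> could be stanine 3
  z >= -0.75 -> could be stanine 4
  z < -0.25
  z < 0.25
  z < 0.75
  z < 1.25
  z < 1.75
Highest qualifying boundary gives stanine = 4

4


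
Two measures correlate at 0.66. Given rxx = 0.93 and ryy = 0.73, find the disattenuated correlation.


r_corrected = rxy / sqrt(rxx * ryy)
= 0.66 / sqrt(0.93 * 0.73)
= 0.66 / sqrt(0.6789)
= 0.66 / 0.823954
r_corrected = 0.801

0.801


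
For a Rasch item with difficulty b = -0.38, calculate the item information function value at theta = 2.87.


P = 1/(1+exp(-(2.87--0.38))) = 0.9627
I = P*(1-P) = 0.9627 * 0.0373
I = 0.0359

0.0359


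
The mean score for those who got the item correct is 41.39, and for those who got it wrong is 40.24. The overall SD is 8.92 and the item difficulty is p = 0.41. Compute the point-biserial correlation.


q = 1 - p = 0.59
rpb = ((M1 - M0) / SD) * sqrt(p * q)
rpb = ((41.39 - 40.24) / 8.92) * sqrt(0.41 * 0.59)
rpb = 0.0634

0.0634


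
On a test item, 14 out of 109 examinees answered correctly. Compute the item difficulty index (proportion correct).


Item difficulty p = number correct / total examinees
p = 14 / 109
p = 0.1284

0.1284


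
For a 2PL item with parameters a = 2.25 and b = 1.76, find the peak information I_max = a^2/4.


For 2PL, max info at theta = b = 1.76
I_max = a^2 / 4 = 2.25^2 / 4
= 5.0625 / 4
I_max = 1.2656

1.2656


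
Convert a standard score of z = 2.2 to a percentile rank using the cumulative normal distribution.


CDF(z) = 0.5 * (1 + erf(z/sqrt(2)))
erf(1.5556) = 0.9722
CDF = 0.9861
Percentile rank = 0.9861 * 100 = 98.61

98.61


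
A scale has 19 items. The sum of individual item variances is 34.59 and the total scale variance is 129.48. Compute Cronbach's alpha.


alpha = (k/(k-1)) * (1 - sum(si^2)/s_total^2)
= (19/18) * (1 - 34.59/129.48)
alpha = 0.7736

0.7736


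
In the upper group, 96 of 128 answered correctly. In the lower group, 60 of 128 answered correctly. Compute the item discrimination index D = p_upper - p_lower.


p_upper = 96/128 = 0.75
p_lower = 60/128 = 0.4688
D = 0.75 - 0.4688 = 0.2812

0.2812


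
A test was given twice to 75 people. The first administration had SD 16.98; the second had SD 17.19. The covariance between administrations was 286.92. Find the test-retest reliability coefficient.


r = cov(X,Y) / (SD_X * SD_Y)
r = 286.92 / (16.98 * 17.19)
r = 286.92 / 291.8862
r = 0.983

0.983


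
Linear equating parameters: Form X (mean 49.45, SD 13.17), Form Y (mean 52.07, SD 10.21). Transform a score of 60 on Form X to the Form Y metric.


slope = SD_Y / SD_X = 10.21 / 13.17 ~ 0.7752
intercept = mean_Y - slope * mean_X = 52.07 - (10.21 / 13.17) * 49.45 ~ 13.734
Y = slope * X + intercept. To avoid rounding drift from the rounded slope/intercept, evaluate the equivalent form Y = mean_Y + SD_Y * (X - mean_X) / SD_X at full precision:
Y = 52.07 + 10.21 * (60 - 49.45) / 13.17
Y = 52.07 + 10.21 * 10.55 / 13.17
Y = 52.07 + 107.7155 / 13.17
Y = 52.07 + 8.1789
Y = 60.2489

60.2489


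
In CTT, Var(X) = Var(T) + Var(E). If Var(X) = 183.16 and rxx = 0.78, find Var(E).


var_true = rxx * var_obs = 0.78 * 183.16 = 142.8648
var_error = var_obs - var_true
var_error = 183.16 - 142.8648
var_error = 40.2952

40.2952


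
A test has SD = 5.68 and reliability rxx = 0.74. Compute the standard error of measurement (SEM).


SEM = SD * sqrt(1 - rxx)
SEM = 5.68 * sqrt(1 - 0.74)
SEM = 5.68 * sqrt(0.26) = 5.68 * 0.509902
SEM = 2.8962

2.8962


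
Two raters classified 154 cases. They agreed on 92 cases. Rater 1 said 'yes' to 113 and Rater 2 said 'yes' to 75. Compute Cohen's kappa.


P_o = 92/154 = 0.597403
P_e = (113*75 + 41*79) / 23716 = 0.493928
kappa = (P_o - P_e) / (1 - P_e)
kappa = (0.597403 - 0.493928) / (1 - 0.493928)
kappa = 0.2045

0.2045


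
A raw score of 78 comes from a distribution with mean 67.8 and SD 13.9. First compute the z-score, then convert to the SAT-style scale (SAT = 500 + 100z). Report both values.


z = (X - mean) / SD = (78 - 67.8) / 13.9
z = 10.2 / 13.9
z = 0.7338
SAT-scale = SAT = 500 + 100z
Carry z at full precision (z = 10.2 / 13.9) into the conversion:
SAT-scale = 500 + 100 * (10.2 / 13.9) = 500 + 1020 / 13.9
SAT-scale = 500 + 73.3813
SAT-scale = 573.3813

573.3813


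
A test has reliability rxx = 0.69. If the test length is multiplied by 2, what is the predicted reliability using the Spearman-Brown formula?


r_new = (n * rxx) / (1 + (n-1) * rxx)
r_new = (2 * 0.69) / (1 + 1 * 0.69)
r_new = 1.38 / 1.69
r_new = 0.8166

0.8166


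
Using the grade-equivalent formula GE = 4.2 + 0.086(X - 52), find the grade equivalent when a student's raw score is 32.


raw - median = 32 - 52 = -20
slope * diff = 0.086 * -20 = -1.72
GE = 4.2 + -1.72
GE = 2.48

2.48


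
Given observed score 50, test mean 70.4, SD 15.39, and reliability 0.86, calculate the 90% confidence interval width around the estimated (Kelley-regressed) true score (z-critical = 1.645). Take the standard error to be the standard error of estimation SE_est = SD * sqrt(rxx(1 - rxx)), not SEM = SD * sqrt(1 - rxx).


True score estimate = 0.86*50 + 0.14*70.4 = 52.856
SE_est = SD * sqrt(rxx * (1 - rxx)) = 15.39 * sqrt(0.86 * 0.14) = 15.39 * sqrt(0.1204) = 5.34013
CI = T_est +/- z * SE_est, so width = 2 * z * SE_est = 2 * 1.645 * 5.34013
Width = 17.569

17.569


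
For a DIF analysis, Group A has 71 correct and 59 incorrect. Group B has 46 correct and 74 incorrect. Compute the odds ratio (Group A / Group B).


Odds_A = 71/59 = 1.2034
Odds_B = 46/74 = 0.6216
OR = Odds_A / Odds_B = 1.2034 / 0.6216
Exactly, OR = (71 * 74) / (59 * 46) = 5254 / 2714
OR = 1.9359

1.9359


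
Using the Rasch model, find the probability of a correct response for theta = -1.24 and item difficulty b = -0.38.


theta - b = -1.24 - -0.38 = -0.86
exp(-(theta - b)) = exp(0.86) = 2.3632
P = 1 / (1 + 2.3632)
P = 0.2973

0.2973


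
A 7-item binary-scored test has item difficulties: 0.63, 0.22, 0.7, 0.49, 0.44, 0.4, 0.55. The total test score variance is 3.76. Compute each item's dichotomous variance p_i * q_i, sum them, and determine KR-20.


For each item, compute p_i * q_i:
  Item 1: 0.63 * 0.37 = 0.2331
  Item 2: 0.22 * 0.78 = 0.1716
  Item 3: 0.7 * 0.3 = 0.21
  Item 4: 0.49 * 0.51 = 0.2499
  Item 5: 0.44 * 0.56 = 0.2464
  Item 6: 0.4 * 0.6 = 0.24
  Item 7: 0.55 * 0.45 = 0.2475
Sum(p_i * q_i) = 0.2331 + 0.1716 + 0.21 + 0.2499 + 0.2464 + 0.24 + 0.2475 = 1.5985
KR-20 = (k/(k-1)) * (1 - Sum(p_i*q_i) / Var_total)
= (7/6) * (1 - 1.5985/3.76)
= 1.1667 * 0.5749
KR-20 = 0.6707

0.6707


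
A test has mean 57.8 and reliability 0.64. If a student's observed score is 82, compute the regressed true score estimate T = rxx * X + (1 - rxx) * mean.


T_est = rxx * X + (1 - rxx) * mean
T_est = 0.64 * 82 + 0.36 * 57.8
T_est = 52.48 + 20.808
T_est = 73.288

73.288


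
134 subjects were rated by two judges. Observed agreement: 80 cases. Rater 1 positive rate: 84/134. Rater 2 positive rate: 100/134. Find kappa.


P_o = 80/134 = 0.597015
P_e = (84*100 + 50*34) / 17956 = 0.562486
kappa = (P_o - P_e) / (1 - P_e)
kappa = (0.597015 - 0.562486) / (1 - 0.562486)
kappa = 0.0789

0.0789


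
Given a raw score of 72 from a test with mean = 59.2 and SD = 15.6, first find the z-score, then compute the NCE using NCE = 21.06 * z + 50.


z = (X - mean) / SD = (72 - 59.2) / 15.6
z = 12.8 / 15.6
z = 0.8205
NCE = NCE = 21.06z + 50
Carry z at full precision (z = 12.8 / 15.6) into the conversion:
NCE = 21.06 * (12.8 / 15.6) + 50 = 269.568 / 15.6 + 50
NCE = 17.28 + 50
NCE = 67.28

67.28


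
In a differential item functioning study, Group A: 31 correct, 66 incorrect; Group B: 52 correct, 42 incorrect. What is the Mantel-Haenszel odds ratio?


Odds_A = 31/66 = 0.4697
Odds_B = 52/42 = 1.2381
OR = Odds_A / Odds_B = 0.4697 / 1.2381
Exactly, OR = (31 * 42) / (66 * 52) = 1302 / 3432
OR = 0.3794

0.3794


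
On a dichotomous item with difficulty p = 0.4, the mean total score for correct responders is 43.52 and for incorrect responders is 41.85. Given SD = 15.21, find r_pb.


q = 1 - p = 0.6
rpb = ((M1 - M0) / SD) * sqrt(p * q)
rpb = ((43.52 - 41.85) / 15.21) * sqrt(0.4 * 0.6)
rpb = 0.0538

0.0538


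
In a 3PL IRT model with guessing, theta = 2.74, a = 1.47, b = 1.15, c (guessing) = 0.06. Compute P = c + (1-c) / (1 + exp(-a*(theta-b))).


logit = 1.47*(2.74 - 1.15) = 2.3373
P* = 1/(1 + exp(-2.3373)) = 0.9119
P = 0.06 + (1 - 0.06) * 0.9119
P = 0.9172

0.9172


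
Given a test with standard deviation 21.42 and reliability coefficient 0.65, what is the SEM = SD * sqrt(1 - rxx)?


SEM = SD * sqrt(1 - rxx)
SEM = 21.42 * sqrt(1 - 0.65)
SEM = 21.42 * sqrt(0.35) = 21.42 * 0.591608
SEM = 12.6722

12.6722


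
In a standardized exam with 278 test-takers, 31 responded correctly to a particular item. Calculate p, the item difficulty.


Item difficulty p = number correct / total examinees
p = 31 / 278
p = 0.1115

0.1115


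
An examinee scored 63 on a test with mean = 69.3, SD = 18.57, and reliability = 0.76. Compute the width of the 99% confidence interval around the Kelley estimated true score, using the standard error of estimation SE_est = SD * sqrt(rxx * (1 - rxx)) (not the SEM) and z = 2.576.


True score estimate = 0.76*63 + 0.24*69.3 = 64.512
SE_est = SD * sqrt(rxx * (1 - rxx)) = 18.57 * sqrt(0.76 * 0.24) = 18.57 * sqrt(0.1824) = 7.930934
CI = T_est +/- z * SE_est, so width = 2 * z * SE_est = 2 * 2.576 * 7.930934
Width = 40.8602

40.8602


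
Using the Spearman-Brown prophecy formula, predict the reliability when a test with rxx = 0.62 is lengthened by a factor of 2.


r_new = (n * rxx) / (1 + (n-1) * rxx)
r_new = (2 * 0.62) / (1 + 1 * 0.62)
r_new = 1.24 / 1.62
r_new = 0.7654

0.7654


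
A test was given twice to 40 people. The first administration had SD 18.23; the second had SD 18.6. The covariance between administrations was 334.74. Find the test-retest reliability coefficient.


r = cov(X,Y) / (SD_X * SD_Y)
r = 334.74 / (18.23 * 18.6)
r = 334.74 / 339.078
r = 0.9872

0.9872


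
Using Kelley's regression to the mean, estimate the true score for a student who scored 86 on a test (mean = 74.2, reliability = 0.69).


T_est = rxx * X + (1 - rxx) * mean
T_est = 0.69 * 86 + 0.31 * 74.2
T_est = 59.34 + 23.002
T_est = 82.342

82.342


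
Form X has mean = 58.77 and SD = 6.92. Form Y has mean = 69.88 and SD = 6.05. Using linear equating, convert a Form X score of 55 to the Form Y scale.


slope = SD_Y / SD_X = 6.05 / 6.92 ~ 0.8743
intercept = mean_Y - slope * mean_X = 69.88 - (6.05 / 6.92) * 58.77 ~ 18.4987
Y = slope * X + intercept. To avoid rounding drift from the rounded slope/intercept, evaluate the equivalent form Y = mean_Y + SD_Y * (X - mean_X) / SD_X at full precision:
Y = 69.88 + 6.05 * (55 - 58.77) / 6.92
Y = 69.88 - 6.05 * 3.77 / 6.92
Y = 69.88 - 22.8085 / 6.92
Y = 69.88 - 3.296
Y = 66.584

66.584


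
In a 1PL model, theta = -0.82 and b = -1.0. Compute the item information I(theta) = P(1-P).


P = 1/(1+exp(-(-0.82--1.0))) = 0.5449
I = P*(1-P) = 0.5449 * 0.4551
I = 0.248

0.248


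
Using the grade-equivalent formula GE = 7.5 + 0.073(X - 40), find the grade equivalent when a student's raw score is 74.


raw - median = 74 - 40 = 34
slope * diff = 0.073 * 34 = 2.482
GE = 7.5 + 2.482
GE = 9.982

9.982


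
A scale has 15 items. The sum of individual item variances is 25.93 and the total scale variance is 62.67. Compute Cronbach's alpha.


alpha = (k/(k-1)) * (1 - sum(si^2)/s_total^2)
= (15/14) * (1 - 25.93/62.67)
alpha = 0.6281

0.6281


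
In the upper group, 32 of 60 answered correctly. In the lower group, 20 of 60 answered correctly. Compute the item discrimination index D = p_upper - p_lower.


p_upper = 32/60 = 0.5333
p_lower = 20/60 = 0.3333
D = 0.5333 - 0.3333 = 0.2

0.2


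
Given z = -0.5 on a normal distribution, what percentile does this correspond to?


CDF(z) = 0.5 * (1 + erf(z/sqrt(2)))
erf(-0.3536) = -0.3829
CDF = 0.3085
Percentile rank = 0.3085 * 100 = 30.85

30.85


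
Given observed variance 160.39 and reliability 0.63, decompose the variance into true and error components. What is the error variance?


var_true = rxx * var_obs = 0.63 * 160.39 = 101.0457
var_error = var_obs - var_true
var_error = 160.39 - 101.0457
var_error = 59.3443

59.3443


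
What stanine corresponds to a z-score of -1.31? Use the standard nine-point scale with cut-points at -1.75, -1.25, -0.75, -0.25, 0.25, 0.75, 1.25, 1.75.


Stanine boundaries: [-1.75, -1.25, -0.75, -0.25, 0.25, 0.75, 1.25, 1.75]
z = -1.31
Check each boundary:
  z >= -1.75 -> could be stanine 2
  z < -1.25
  z < -0.75
  z < -0.25
  z < 0.25
  z < 0.75
  z < 1.25
  z < 1.75
Highest qualifying boundary gives stanine = 2

2


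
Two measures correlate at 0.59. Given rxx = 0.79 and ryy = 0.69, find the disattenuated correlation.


r_corrected = rxy / sqrt(rxx * ryy)
= 0.59 / sqrt(0.79 * 0.69)
= 0.59 / sqrt(0.5451)
= 0.59 / 0.738309
r_corrected = 0.7991

0.7991


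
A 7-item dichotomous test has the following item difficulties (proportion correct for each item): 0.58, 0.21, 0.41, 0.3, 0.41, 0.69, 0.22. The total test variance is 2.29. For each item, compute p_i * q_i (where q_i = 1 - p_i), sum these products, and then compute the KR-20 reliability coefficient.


For each item, compute p_i * q_i:
  Item 1: 0.58 * 0.42 = 0.2436
  Item 2: 0.21 * 0.79 = 0.1659
  Item 3: 0.41 * 0.59 = 0.2419
  Item 4: 0.3 * 0.7 = 0.21
  Item 5: 0.41 * 0.59 = 0.2419
  Item 6: 0.69 * 0.31 = 0.2139
  Item 7: 0.22 * 0.78 = 0.1716
Sum(p_i * q_i) = 0.2436 + 0.1659 + 0.2419 + 0.21 + 0.2419 + 0.2139 + 0.1716 = 1.4888
KR-20 = (k/(k-1)) * (1 - Sum(p_i*q_i) / Var_total)
= (7/6) * (1 - 1.4888/2.29)
= 1.1667 * 0.3499
KR-20 = 0.4082

0.4082


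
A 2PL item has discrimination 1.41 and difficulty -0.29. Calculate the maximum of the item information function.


For 2PL, max info at theta = b = -0.29
I_max = a^2 / 4 = 1.41^2 / 4
= 1.9881 / 4
I_max = 0.497

0.497


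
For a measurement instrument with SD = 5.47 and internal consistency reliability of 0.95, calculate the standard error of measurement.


SEM = SD * sqrt(1 - rxx)
SEM = 5.47 * sqrt(1 - 0.95)
SEM = 5.47 * sqrt(0.05) = 5.47 * 0.223607
SEM = 1.2231

1.2231


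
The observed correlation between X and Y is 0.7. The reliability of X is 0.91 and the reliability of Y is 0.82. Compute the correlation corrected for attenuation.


r_corrected = rxy / sqrt(rxx * ryy)
= 0.7 / sqrt(0.91 * 0.82)
= 0.7 / sqrt(0.7462)
= 0.7 / 0.863829
r_corrected = 0.8103

0.8103


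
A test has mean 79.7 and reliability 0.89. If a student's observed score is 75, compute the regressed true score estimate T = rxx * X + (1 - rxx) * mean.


T_est = rxx * X + (1 - rxx) * mean
T_est = 0.89 * 75 + 0.11 * 79.7
T_est = 66.75 + 8.767
T_est = 75.517

75.517


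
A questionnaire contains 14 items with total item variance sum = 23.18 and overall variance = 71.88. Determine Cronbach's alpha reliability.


alpha = (k/(k-1)) * (1 - sum(si^2)/s_total^2)
= (14/13) * (1 - 23.18/71.88)
alpha = 0.7296

0.7296


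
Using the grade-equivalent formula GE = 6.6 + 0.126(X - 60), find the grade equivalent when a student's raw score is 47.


raw - median = 47 - 60 = -13
slope * diff = 0.126 * -13 = -1.638
GE = 6.6 + -1.638
GE = 4.962

4.962


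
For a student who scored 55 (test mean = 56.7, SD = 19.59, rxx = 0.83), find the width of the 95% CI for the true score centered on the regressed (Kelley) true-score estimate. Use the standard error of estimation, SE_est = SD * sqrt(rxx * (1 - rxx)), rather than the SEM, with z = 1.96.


True score estimate = 0.83*55 + 0.17*56.7 = 55.289
SE_est = SD * sqrt(rxx * (1 - rxx)) = 19.59 * sqrt(0.83 * 0.17) = 19.59 * sqrt(0.1411) = 7.358647
CI = T_est +/- z * SE_est, so width = 2 * z * SE_est = 2 * 1.96 * 7.358647
Width = 28.8459

28.8459


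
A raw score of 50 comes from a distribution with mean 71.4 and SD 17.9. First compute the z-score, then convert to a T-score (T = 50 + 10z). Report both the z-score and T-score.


z = (X - mean) / SD = (50 - 71.4) / 17.9
z = -21.4 / 17.9
z = -1.1955
T-score = T = 50 + 10z
Carry z at full precision (z = -21.4 / 17.9) into the conversion:
T-score = 50 + 10 * (-21.4 / 17.9) = 50 + -214 / 17.9
T-score = 50 + -11.9553
T-score = 38.0447

38.0447


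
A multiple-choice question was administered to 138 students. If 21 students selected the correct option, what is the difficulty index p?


Item difficulty p = number correct / total examinees
p = 21 / 138
p = 0.1522

0.1522


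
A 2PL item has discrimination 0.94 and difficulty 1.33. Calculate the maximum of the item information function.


For 2PL, max info at theta = b = 1.33
I_max = a^2 / 4 = 0.94^2 / 4
= 0.8836 / 4
I_max = 0.2209

0.2209


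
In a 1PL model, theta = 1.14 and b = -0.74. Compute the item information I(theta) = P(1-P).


P = 1/(1+exp(-(1.14--0.74))) = 0.8676
I = P*(1-P) = 0.8676 * 0.1324
I = 0.1149

0.1149


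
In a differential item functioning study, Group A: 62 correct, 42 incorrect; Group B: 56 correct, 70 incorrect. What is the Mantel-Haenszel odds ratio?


Odds_A = 62/42 = 1.4762
Odds_B = 56/70 = 0.8
OR = Odds_A / Odds_B = 1.4762 / 0.8
Exactly, OR = (62 * 70) / (42 * 56) = 4340 / 2352
OR = 1.8452

1.8452


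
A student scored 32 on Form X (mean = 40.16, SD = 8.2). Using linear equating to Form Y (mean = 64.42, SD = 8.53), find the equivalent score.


slope = SD_Y / SD_X = 8.53 / 8.2 ~ 1.0402
intercept = mean_Y - slope * mean_X = 64.42 - (8.53 / 8.2) * 40.16 ~ 22.6438
Y = slope * X + intercept. To avoid rounding drift from the rounded slope/intercept, evaluate the equivalent form Y = mean_Y + SD_Y * (X - mean_X) / SD_X at full precision:
Y = 64.42 + 8.53 * (32 - 40.16) / 8.2
Y = 64.42 - 8.53 * 8.16 / 8.2
Y = 64.42 - 69.6048 / 8.2
Y = 64.42 - 8.4884
Y = 55.9316

55.9316


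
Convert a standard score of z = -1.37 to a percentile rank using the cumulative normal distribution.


CDF(z) = 0.5 * (1 + erf(z/sqrt(2)))
erf(-0.9687) = -0.8293
CDF = 0.0853
Percentile rank = 0.0853 * 100 = 8.53

8.53


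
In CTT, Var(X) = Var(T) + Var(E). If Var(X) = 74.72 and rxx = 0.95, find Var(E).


var_true = rxx * var_obs = 0.95 * 74.72 = 70.984
var_error = var_obs - var_true
var_error = 74.72 - 70.984
var_error = 3.736

3.736


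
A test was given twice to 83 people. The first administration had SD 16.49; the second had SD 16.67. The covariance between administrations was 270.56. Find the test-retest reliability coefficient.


r = cov(X,Y) / (SD_X * SD_Y)
r = 270.56 / (16.49 * 16.67)
r = 270.56 / 274.8883
r = 0.9843

0.9843


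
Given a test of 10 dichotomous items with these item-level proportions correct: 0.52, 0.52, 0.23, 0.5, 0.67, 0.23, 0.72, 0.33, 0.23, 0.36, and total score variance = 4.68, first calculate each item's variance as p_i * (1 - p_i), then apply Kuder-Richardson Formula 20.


For each item, compute p_i * q_i:
  Item 1: 0.52 * 0.48 = 0.2496
  Item 2: 0.52 * 0.48 = 0.2496
  Item 3: 0.23 * 0.77 = 0.1771
  Item 4: 0.5 * 0.5 = 0.25
  Item 5: 0.67 * 0.33 = 0.2211
  Item 6: 0.23 * 0.77 = 0.1771
  Item 7: 0.72 * 0.28 = 0.2016
  Item 8: 0.33 * 0.67 = 0.2211
  Item 9: 0.23 * 0.77 = 0.1771
  Item 10: 0.36 * 0.64 = 0.2304
Sum(p_i * q_i) = 0.2496 + 0.2496 + 0.1771 + 0.25 + 0.2211 + 0.1771 + 0.2016 + 0.2211 + 0.1771 + 0.2304 = 2.1547
KR-20 = (k/(k-1)) * (1 - Sum(p_i*q_i) / Var_total)
= (10/9) * (1 - 2.1547/4.68)
= 1.1111 * 0.5396
KR-20 = 0.5995

0.5995


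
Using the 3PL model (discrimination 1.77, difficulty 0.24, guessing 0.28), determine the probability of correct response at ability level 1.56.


logit = 1.77*(1.56 - 0.24) = 2.3364
P* = 1/(1 + exp(-2.3364)) = 0.9118
P = 0.28 + (1 - 0.28) * 0.9118
P = 0.9365

0.9365


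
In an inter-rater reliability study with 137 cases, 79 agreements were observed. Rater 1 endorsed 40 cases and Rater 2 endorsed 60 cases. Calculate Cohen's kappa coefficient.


P_o = 79/137 = 0.576642
P_e = (40*60 + 97*77) / 18769 = 0.525814
kappa = (P_o - P_e) / (1 - P_e)
kappa = (0.576642 - 0.525814) / (1 - 0.525814)
kappa = 0.1072

0.1072


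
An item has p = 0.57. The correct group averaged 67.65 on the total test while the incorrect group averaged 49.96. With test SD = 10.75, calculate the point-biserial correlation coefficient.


q = 1 - p = 0.43
rpb = ((M1 - M0) / SD) * sqrt(p * q)
rpb = ((67.65 - 49.96) / 10.75) * sqrt(0.57 * 0.43)
rpb = 0.8147

0.8147


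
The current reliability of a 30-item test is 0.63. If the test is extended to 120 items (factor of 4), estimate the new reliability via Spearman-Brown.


r_new = (n * rxx) / (1 + (n-1) * rxx)
r_new = (4 * 0.63) / (1 + 3 * 0.63)
r_new = 2.52 / 2.89
r_new = 0.872

0.872


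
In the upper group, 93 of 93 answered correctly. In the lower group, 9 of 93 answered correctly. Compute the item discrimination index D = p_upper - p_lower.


p_upper = 93/93 = 1.0
p_lower = 9/93 = 0.0968
D = 1.0 - 0.0968 = 0.9032

0.9032


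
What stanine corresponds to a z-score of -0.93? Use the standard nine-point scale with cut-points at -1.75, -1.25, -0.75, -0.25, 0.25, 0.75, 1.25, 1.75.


Stanine boundaries: [-1.75, -1.25, -0.75, -0.25, 0.25, 0.75, 1.25, 1.75]
z = -0.93
Check each boundary:
  z >= -1.75 -> could be stanine 2
  z >= -1.25 -> could be stanine 3
  z < -0.75
  z < -0.25
  z < 0.25
  z < 0.75
  z < 1.25
  z < 1.75
Highest qualifying boundary gives stanine = 3

3
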